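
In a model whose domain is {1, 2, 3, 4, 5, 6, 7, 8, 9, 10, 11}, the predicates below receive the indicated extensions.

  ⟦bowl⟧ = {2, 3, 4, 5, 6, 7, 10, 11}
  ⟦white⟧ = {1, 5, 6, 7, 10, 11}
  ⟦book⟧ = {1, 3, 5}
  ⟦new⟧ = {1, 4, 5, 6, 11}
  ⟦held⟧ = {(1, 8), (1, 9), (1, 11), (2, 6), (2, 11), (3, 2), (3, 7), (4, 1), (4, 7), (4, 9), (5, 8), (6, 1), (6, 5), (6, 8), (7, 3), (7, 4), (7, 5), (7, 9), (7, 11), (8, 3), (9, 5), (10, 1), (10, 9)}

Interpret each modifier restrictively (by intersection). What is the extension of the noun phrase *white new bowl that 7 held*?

⟦that 7 held⟧ = {x : ⟨7, x⟩ ∈ ⟦held⟧} = {3, 4, 5, 9, 11}
⟦bowl⟧ = {2, 3, 4, 5, 6, 7, 10, 11}
… ∩ ⟦that 7 held⟧ = {2, 3, 4, 5, 6, 7, 10, 11} ∩ {3, 4, 5, 9, 11} = {3, 4, 5, 11}
… ∩ ⟦white⟧ = {3, 4, 5, 11} ∩ {1, 5, 6, 7, 10, 11} = {5, 11}
… ∩ ⟦new⟧ = {5, 11} ∩ {1, 4, 5, 6, 11} = {5, 11}
So ⟦white new bowl that 7 held⟧ = {5, 11}.

{5, 11}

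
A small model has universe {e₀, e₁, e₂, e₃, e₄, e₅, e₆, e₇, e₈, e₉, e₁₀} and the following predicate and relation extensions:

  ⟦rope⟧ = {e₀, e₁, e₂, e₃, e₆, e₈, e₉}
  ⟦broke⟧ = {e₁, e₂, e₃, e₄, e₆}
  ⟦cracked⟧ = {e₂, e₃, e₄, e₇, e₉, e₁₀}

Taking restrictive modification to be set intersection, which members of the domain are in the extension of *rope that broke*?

⟦that broke⟧ = ⟦broke⟧ = {e₁, e₂, e₃, e₄, e₆}
⟦rope⟧ = {e₀, e₁, e₂, e₃, e₆, e₈, e₉}
… ∩ ⟦that broke⟧ = {e₀, e₁, e₂, e₃, e₆, e₈, e₉} ∩ {e₁, e₂, e₃, e₄, e₆} = {e₁, e₂, e₃, e₆}
So ⟦rope that broke⟧ = {e₁, e₂, e₃, e₆}.

{e₁, e₂, e₃, e₆}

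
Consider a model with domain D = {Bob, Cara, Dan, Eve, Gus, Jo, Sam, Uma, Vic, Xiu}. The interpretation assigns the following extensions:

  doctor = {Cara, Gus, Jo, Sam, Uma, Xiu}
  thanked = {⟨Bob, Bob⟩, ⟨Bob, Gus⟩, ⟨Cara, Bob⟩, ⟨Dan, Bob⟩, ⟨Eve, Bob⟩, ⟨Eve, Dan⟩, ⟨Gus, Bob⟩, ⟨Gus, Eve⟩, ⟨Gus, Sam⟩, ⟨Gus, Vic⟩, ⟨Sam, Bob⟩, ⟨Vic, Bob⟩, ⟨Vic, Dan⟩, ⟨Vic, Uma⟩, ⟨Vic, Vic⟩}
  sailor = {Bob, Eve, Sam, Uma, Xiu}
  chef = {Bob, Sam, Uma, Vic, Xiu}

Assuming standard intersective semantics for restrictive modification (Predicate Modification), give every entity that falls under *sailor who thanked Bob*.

⟦who thanked Bob⟧ = {x : ⟨x, Bob⟩ ∈ ⟦thanked⟧} = {Bob, Cara, Dan, Eve, Gus, Sam, Vic}
⟦sailor⟧ = {Bob, Eve, Sam, Uma, Xiu}
… ∩ ⟦who thanked Bob⟧ = {Bob, Eve, Sam, Uma, Xiu} ∩ {Bob, Cara, Dan, Eve, Gus, Sam, Vic} = {Bob, Eve, Sam}
So ⟦sailor who thanked Bob⟧ = {Bob, Eve, Sam}.

{Bob, Eve, Sam}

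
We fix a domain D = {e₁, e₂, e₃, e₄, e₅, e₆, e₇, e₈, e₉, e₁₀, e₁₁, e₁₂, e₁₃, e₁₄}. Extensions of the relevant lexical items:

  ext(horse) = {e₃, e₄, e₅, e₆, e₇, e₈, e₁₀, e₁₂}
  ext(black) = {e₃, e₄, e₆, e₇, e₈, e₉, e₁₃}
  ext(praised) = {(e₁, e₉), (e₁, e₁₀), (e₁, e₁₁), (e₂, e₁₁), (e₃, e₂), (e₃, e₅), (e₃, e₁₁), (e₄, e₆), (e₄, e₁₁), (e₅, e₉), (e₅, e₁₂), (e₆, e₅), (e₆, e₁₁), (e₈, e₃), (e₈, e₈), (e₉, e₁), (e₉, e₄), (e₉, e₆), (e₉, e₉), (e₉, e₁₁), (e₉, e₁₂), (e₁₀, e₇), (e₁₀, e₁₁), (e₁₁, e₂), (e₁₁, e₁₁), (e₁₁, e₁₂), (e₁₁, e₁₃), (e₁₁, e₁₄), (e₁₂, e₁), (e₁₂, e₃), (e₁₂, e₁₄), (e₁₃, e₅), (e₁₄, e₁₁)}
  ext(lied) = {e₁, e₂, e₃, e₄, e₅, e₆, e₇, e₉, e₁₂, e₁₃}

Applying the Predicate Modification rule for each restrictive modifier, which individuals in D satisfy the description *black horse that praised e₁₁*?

{e₃, e₄, e₆}

⟦that praised e₁₁⟧ = {x : ⟨x, e₁₁⟩ ∈ ⟦praised⟧} = {e₁, e₂, e₃, e₄, e₆, e₉, e₁₀, e₁₁, e₁₄}
⟦horse⟧ = {e₃, e₄, e₅, e₆, e₇, e₈, e₁₀, e₁₂}
… ∩ ⟦that praised e₁₁⟧ = {e₃, e₄, e₅, e₆, e₇, e₈, e₁₀, e₁₂} ∩ {e₁, e₂, e₃, e₄, e₆, e₉, e₁₀, e₁₁, e₁₄} = {e₃, e₄, e₆, e₁₀}
… ∩ ⟦black⟧ = {e₃, e₄, e₆, e₁₀} ∩ {e₃, e₄, e₆, e₇, e₈, e₉, e₁₃} = {e₃, e₄, e₆}
So ⟦black horse that praised e₁₁⟧ = {e₃, e₄, e₆}.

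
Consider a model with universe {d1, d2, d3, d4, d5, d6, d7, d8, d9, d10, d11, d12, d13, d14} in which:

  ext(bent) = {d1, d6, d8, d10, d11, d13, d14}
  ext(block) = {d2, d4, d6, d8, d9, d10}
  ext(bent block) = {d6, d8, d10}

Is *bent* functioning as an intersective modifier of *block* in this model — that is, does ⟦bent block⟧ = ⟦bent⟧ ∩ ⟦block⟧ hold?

yes

⟦bent⟧ ∩ ⟦block⟧ = {d1, d6, d8, d10, d11, d13, d14} ∩ {d2, d4, d6, d8, d9, d10} = {d6, d8, d10}
Observed ⟦bent block⟧ = {d6, d8, d10}.
These coincide, so the modifier is intersective here.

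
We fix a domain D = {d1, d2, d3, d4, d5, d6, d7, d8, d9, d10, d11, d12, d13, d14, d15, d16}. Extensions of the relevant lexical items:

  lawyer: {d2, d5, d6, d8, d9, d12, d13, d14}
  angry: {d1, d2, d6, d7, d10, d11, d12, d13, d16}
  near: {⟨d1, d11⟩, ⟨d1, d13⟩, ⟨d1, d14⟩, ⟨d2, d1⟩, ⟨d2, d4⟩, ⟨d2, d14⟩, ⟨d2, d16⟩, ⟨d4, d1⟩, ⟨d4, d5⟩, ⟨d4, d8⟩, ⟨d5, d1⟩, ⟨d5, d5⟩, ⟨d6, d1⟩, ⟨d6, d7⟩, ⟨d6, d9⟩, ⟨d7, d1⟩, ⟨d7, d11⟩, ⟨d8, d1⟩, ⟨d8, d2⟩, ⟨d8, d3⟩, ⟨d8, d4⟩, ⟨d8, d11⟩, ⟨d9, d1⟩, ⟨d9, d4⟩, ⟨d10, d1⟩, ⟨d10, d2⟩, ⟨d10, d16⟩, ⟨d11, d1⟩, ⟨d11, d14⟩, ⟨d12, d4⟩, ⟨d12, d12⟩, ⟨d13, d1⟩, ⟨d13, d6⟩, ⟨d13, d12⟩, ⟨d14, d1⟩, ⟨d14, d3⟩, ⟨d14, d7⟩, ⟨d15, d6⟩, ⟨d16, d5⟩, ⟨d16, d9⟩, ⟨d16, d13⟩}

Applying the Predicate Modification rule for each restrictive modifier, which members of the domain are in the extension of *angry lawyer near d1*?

⟦near d1⟧ = {x : ⟨x, d1⟩ ∈ ⟦near⟧} = {d2, d4, d5, d6, d7, d8, d9, d10, d11, d13, d14}
⟦lawyer⟧ = {d2, d5, d6, d8, d9, d12, d13, d14}
… ∩ ⟦near d1⟧ = {d2, d5, d6, d8, d9, d12, d13, d14} ∩ {d2, d4, d5, d6, d7, d8, d9, d10, d11, d13, d14} = {d2, d5, d6, d8, d9, d13, d14}
… ∩ ⟦angry⟧ = {d2, d5, d6, d8, d9, d13, d14} ∩ {d1, d2, d6, d7, d10, d11, d12, d13, d16} = {d2, d6, d13}
So ⟦angry lawyer near d1⟧ = {d2, d6, d13}.

{d2, d6, d13}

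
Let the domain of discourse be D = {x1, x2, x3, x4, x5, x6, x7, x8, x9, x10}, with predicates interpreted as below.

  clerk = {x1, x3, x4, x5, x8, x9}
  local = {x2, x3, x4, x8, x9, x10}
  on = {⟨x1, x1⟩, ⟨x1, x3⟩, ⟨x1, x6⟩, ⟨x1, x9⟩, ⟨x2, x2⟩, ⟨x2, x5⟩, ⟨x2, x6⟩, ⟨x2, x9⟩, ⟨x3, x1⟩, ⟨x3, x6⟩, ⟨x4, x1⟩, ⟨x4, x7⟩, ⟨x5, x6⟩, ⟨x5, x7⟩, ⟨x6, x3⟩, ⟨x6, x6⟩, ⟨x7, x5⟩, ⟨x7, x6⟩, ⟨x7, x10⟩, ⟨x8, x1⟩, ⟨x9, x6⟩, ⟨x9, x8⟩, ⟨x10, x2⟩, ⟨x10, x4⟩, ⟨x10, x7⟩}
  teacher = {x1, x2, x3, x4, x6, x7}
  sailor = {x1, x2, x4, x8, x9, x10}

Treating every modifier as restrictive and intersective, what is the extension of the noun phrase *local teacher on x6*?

{x2, x3}

⟦on x6⟧ = {x : ⟨x, x6⟩ ∈ ⟦on⟧} = {x1, x2, x3, x5, x6, x7, x9}
⟦teacher⟧ = {x1, x2, x3, x4, x6, x7}
… ∩ ⟦on x6⟧ = {x1, x2, x3, x4, x6, x7} ∩ {x1, x2, x3, x5, x6, x7, x9} = {x1, x2, x3, x6, x7}
… ∩ ⟦local⟧ = {x1, x2, x3, x6, x7} ∩ {x2, x3, x4, x8, x9, x10} = {x2, x3}
So ⟦local teacher on x6⟧ = {x2, x3}.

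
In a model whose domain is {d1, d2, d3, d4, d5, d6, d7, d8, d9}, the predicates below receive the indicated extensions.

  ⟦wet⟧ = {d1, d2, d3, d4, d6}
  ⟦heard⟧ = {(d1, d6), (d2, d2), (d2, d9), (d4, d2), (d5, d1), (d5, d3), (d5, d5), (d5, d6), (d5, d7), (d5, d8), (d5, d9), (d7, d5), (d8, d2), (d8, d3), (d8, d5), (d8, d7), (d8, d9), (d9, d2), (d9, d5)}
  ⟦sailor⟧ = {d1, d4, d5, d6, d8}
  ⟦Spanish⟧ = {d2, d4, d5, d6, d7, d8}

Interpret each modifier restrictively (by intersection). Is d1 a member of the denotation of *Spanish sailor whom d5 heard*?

no

⟦whom d5 heard⟧ = {x : ⟨d5, x⟩ ∈ ⟦heard⟧} = {d1, d3, d5, d6, d7, d8, d9}
⟦sailor⟧ = {d1, d4, d5, d6, d8}
… ∩ ⟦whom d5 heard⟧ = {d1, d4, d5, d6, d8} ∩ {d1, d3, d5, d6, d7, d8, d9} = {d1, d5, d6, d8}
… ∩ ⟦Spanish⟧ = {d1, d5, d6, d8} ∩ {d2, d4, d5, d6, d7, d8} = {d5, d6, d8}
⟦Spanish sailor whom d5 heard⟧ = {d5, d6, d8}; d1 ∉ this set.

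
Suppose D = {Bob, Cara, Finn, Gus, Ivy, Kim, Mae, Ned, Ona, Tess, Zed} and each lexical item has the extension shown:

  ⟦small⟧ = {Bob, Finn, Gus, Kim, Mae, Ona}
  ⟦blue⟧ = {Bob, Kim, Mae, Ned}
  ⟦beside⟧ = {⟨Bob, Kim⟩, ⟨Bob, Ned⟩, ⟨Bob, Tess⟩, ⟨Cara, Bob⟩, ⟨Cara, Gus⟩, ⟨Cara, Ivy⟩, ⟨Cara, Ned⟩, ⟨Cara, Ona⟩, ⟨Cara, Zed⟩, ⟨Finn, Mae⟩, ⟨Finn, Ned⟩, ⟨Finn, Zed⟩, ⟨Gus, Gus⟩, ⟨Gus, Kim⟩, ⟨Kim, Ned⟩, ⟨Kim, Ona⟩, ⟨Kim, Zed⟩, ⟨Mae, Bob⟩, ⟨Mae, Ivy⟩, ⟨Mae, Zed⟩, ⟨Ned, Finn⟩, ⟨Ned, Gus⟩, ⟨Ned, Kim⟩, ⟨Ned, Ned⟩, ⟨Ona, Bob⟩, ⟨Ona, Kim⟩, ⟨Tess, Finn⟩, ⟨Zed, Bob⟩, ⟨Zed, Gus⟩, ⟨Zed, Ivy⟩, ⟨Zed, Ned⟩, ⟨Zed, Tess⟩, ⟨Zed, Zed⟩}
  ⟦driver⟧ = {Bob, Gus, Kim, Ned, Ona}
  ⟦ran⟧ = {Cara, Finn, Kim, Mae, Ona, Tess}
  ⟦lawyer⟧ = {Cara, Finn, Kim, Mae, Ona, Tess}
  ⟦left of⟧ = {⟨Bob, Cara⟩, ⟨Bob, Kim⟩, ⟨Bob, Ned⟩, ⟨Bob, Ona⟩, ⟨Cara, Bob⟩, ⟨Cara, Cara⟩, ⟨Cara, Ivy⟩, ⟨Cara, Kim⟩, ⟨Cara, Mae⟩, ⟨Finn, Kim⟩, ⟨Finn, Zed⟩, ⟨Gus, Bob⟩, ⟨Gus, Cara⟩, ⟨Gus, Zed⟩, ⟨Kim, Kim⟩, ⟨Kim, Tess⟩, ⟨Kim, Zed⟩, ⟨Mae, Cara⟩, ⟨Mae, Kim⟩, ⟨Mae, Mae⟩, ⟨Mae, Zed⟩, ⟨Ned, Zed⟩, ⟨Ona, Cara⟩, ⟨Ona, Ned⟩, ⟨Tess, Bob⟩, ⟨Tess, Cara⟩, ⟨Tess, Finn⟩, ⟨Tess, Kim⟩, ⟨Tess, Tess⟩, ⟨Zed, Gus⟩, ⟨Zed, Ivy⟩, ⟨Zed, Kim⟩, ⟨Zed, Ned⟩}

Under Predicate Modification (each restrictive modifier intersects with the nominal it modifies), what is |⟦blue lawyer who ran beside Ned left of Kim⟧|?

⟦who ran⟧ = ⟦ran⟧ = {Cara, Finn, Kim, Mae, Ona, Tess}
⟦beside Ned⟧ = {x : ⟨x, Ned⟩ ∈ ⟦beside⟧} = {Bob, Cara, Finn, Kim, Ned, Zed}
⟦left of Kim⟧ = {x : ⟨x, Kim⟩ ∈ ⟦left of⟧} = {Bob, Cara, Finn, Kim, Mae, Tess, Zed}
⟦lawyer⟧ = {Cara, Finn, Kim, Mae, Ona, Tess}
… ∩ ⟦who ran⟧ = {Cara, Finn, Kim, Mae, Ona, Tess} ∩ {Cara, Finn, Kim, Mae, Ona, Tess} = {Cara, Finn, Kim, Mae, Ona, Tess}
… ∩ ⟦beside Ned⟧ = {Cara, Finn, Kim, Mae, Ona, Tess} ∩ {Bob, Cara, Finn, Kim, Ned, Zed} = {Cara, Finn, Kim}
… ∩ ⟦left of Kim⟧ = {Cara, Finn, Kim} ∩ {Bob, Cara, Finn, Kim, Mae, Tess, Zed} = {Cara, Finn, Kim}
… ∩ ⟦blue⟧ = {Cara, Finn, Kim} ∩ {Bob, Kim, Mae, Ned} = {Kim}
⟦blue lawyer who ran beside Ned left of Kim⟧ = {Kim}, so the cardinality is 1.

1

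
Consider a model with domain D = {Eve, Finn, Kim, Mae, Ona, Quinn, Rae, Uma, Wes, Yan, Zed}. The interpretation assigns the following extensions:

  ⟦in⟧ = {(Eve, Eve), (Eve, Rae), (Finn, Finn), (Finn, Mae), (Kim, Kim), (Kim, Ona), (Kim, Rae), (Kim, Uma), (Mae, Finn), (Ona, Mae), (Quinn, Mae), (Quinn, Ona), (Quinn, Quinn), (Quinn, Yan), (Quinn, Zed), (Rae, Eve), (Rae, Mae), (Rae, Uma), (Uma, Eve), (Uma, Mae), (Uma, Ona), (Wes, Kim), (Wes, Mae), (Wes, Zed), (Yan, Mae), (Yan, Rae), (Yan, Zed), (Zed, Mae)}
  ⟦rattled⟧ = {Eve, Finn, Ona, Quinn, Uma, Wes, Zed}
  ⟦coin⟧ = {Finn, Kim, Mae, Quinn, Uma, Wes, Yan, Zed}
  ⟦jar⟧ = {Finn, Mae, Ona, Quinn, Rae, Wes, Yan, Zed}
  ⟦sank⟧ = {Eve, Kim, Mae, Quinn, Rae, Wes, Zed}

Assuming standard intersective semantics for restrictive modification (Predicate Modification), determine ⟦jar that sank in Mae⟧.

⟦that sank⟧ = ⟦sank⟧ = {Eve, Kim, Mae, Quinn, Rae, Wes, Zed}
⟦in Mae⟧ = {x : ⟨x, Mae⟩ ∈ ⟦in⟧} = {Finn, Ona, Quinn, Rae, Uma, Wes, Yan, Zed}
⟦jar⟧ = {Finn, Mae, Ona, Quinn, Rae, Wes, Yan, Zed}
… ∩ ⟦that sank⟧ = {Finn, Mae, Ona, Quinn, Rae, Wes, Yan, Zed} ∩ {Eve, Kim, Mae, Quinn, Rae, Wes, Zed} = {Mae, Quinn, Rae, Wes, Zed}
… ∩ ⟦in Mae⟧ = {Mae, Quinn, Rae, Wes, Zed} ∩ {Finn, Ona, Quinn, Rae, Uma, Wes, Yan, Zed} = {Quinn, Rae, Wes, Zed}
So ⟦jar that sank in Mae⟧ = {Quinn, Rae, Wes, Zed}.

{Quinn, Rae, Wes, Zed}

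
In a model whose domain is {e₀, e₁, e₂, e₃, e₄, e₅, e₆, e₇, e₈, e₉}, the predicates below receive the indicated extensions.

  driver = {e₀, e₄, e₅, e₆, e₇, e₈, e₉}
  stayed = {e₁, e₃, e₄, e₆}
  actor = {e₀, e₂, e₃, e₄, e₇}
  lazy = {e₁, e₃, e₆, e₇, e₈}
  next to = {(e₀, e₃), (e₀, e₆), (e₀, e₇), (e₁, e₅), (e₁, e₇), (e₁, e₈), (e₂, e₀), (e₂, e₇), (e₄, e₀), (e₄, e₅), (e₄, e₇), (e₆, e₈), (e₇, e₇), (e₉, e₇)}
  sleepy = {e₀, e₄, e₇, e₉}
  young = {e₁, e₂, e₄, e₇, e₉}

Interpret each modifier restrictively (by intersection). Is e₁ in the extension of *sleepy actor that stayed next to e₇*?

⟦that stayed⟧ = ⟦stayed⟧ = {e₁, e₃, e₄, e₆}
⟦next to e₇⟧ = {x : ⟨x, e₇⟩ ∈ ⟦next to⟧} = {e₀, e₁, e₂, e₄, e₇, e₉}
⟦actor⟧ = {e₀, e₂, e₃, e₄, e₇}
… ∩ ⟦that stayed⟧ = {e₀, e₂, e₃, e₄, e₇} ∩ {e₁, e₃, e₄, e₆} = {e₃, e₄}
… ∩ ⟦next to e₇⟧ = {e₃, e₄} ∩ {e₀, e₁, e₂, e₄, e₇, e₉} = {e₄}
… ∩ ⟦sleepy⟧ = {e₄} ∩ {e₀, e₄, e₇, e₉} = {e₄}
⟦sleepy actor that stayed next to e₇⟧ = {e₄}; e₁ ∉ this set.

no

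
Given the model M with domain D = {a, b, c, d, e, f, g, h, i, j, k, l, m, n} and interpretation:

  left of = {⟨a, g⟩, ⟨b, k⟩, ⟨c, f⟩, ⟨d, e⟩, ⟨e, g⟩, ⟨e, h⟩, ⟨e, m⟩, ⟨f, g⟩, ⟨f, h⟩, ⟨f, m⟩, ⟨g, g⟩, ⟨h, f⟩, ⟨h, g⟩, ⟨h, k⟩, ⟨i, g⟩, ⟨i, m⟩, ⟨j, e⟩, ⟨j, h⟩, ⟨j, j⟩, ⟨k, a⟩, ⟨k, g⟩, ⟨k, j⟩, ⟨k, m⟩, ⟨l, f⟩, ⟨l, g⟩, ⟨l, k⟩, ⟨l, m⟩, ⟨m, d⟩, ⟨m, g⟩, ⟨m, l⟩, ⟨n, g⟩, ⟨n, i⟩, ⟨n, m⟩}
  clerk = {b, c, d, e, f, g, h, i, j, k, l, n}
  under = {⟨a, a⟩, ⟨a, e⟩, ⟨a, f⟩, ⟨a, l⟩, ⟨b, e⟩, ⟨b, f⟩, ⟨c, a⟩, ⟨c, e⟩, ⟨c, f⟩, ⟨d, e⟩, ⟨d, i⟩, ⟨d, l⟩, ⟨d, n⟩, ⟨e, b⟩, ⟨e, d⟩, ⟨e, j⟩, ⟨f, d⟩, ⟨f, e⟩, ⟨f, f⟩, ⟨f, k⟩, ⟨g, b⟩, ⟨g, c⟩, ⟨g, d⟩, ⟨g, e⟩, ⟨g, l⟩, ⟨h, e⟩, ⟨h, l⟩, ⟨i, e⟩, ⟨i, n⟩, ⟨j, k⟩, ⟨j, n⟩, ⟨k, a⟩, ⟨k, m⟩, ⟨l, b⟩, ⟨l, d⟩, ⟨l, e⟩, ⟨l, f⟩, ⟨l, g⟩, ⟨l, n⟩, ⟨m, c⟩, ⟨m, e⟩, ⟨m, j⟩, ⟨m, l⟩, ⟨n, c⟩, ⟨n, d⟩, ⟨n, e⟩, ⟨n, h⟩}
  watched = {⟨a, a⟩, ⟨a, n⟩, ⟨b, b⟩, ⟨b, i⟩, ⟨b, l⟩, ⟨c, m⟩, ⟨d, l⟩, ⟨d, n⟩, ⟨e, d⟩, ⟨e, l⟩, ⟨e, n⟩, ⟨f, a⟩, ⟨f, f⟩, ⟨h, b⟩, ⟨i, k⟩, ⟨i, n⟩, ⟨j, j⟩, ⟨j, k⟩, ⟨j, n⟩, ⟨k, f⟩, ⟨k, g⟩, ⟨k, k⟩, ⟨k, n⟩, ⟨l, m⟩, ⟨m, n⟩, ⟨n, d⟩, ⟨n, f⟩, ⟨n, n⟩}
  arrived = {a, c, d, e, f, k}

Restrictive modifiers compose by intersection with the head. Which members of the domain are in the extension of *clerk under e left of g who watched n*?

⟦under e⟧ = {x : ⟨x, e⟩ ∈ ⟦under⟧} = {a, b, c, d, f, g, h, i, l, m, n}
⟦left of g⟧ = {x : ⟨x, g⟩ ∈ ⟦left of⟧} = {a, e, f, g, h, i, k, l, m, n}
⟦who watched n⟧ = {x : ⟨x, n⟩ ∈ ⟦watched⟧} = {a, d, e, i, j, k, m, n}
⟦clerk⟧ = {b, c, d, e, f, g, h, i, j, k, l, n}
… ∩ ⟦under e⟧ = {b, c, d, e, f, g, h, i, j, k, l, n} ∩ {a, b, c, d, f, g, h, i, l, m, n} = {b, c, d, f, g, h, i, l, n}
… ∩ ⟦left of g⟧ = {b, c, d, f, g, h, i, l, n} ∩ {a, e, f, g, h, i, k, l, m, n} = {f, g, h, i, l, n}
… ∩ ⟦who watched n⟧ = {f, g, h, i, l, n} ∩ {a, d, e, i, j, k, m, n} = {i, n}
So ⟦clerk under e left of g who watched n⟧ = {i, n}.

{i, n}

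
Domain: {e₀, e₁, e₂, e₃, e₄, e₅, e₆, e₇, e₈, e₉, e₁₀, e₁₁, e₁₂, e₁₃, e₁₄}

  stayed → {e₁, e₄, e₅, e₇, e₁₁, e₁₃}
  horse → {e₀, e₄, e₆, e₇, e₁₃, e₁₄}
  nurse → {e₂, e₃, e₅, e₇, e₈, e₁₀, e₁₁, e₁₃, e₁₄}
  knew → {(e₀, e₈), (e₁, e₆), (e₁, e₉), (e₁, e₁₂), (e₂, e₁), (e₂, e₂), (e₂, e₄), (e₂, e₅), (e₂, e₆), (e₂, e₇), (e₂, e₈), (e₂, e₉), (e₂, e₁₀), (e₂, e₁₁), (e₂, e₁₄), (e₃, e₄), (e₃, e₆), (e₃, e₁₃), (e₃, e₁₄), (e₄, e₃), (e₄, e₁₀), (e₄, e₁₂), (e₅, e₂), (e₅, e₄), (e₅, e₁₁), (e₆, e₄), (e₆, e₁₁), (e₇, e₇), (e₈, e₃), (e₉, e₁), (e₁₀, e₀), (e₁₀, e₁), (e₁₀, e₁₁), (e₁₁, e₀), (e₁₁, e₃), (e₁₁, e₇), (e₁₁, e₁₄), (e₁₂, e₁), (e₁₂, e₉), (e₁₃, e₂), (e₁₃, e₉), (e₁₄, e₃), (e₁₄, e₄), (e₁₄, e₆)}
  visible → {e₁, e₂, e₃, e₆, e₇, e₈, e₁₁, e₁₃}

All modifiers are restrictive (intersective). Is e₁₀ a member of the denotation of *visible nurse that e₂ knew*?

⟦that e₂ knew⟧ = {x : ⟨e₂, x⟩ ∈ ⟦knew⟧} = {e₁, e₂, e₄, e₅, e₆, e₇, e₈, e₉, e₁₀, e₁₁, e₁₄}
⟦nurse⟧ = {e₂, e₃, e₅, e₇, e₈, e₁₀, e₁₁, e₁₃, e₁₄}
… ∩ ⟦that e₂ knew⟧ = {e₂, e₃, e₅, e₇, e₈, e₁₀, e₁₁, e₁₃, e₁₄} ∩ {e₁, e₂, e₄, e₅, e₆, e₇, e₈, e₉, e₁₀, e₁₁, e₁₄} = {e₂, e₅, e₇, e₈, e₁₀, e₁₁, e₁₄}
… ∩ ⟦visible⟧ = {e₂, e₅, e₇, e₈, e₁₀, e₁₁, e₁₄} ∩ {e₁, e₂, e₃, e₆, e₇, e₈, e₁₁, e₁₃} = {e₂, e₇, e₈, e₁₁}
⟦visible nurse that e₂ knew⟧ = {e₂, e₇, e₈, e₁₁}; e₁₀ ∉ this set.

no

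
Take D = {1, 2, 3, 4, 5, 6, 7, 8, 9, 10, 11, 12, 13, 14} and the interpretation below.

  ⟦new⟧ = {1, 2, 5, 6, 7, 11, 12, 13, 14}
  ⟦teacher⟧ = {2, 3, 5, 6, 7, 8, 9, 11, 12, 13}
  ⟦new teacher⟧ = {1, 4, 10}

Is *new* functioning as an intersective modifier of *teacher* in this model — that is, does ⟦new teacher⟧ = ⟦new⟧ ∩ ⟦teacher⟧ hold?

⟦new⟧ ∩ ⟦teacher⟧ = {1, 2, 5, 6, 7, 11, 12, 13, 14} ∩ {2, 3, 5, 6, 7, 8, 9, 11, 12, 13} = {2, 5, 6, 7, 11, 12, 13}
Observed ⟦new teacher⟧ = {1, 4, 10}.
These differ, so the modifier is not intersective in this model.

no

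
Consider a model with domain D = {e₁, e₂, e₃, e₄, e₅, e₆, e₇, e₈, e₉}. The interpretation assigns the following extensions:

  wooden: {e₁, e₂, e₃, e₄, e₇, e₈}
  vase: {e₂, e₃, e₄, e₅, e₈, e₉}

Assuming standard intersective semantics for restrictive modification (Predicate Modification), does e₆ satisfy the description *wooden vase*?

⟦vase⟧ = {e₂, e₃, e₄, e₅, e₈, e₉}
… ∩ ⟦wooden⟧ = {e₂, e₃, e₄, e₅, e₈, e₉} ∩ {e₁, e₂, e₃, e₄, e₇, e₈} = {e₂, e₃, e₄, e₈}
⟦wooden vase⟧ = {e₂, e₃, e₄, e₈}; e₆ ∉ this set.

no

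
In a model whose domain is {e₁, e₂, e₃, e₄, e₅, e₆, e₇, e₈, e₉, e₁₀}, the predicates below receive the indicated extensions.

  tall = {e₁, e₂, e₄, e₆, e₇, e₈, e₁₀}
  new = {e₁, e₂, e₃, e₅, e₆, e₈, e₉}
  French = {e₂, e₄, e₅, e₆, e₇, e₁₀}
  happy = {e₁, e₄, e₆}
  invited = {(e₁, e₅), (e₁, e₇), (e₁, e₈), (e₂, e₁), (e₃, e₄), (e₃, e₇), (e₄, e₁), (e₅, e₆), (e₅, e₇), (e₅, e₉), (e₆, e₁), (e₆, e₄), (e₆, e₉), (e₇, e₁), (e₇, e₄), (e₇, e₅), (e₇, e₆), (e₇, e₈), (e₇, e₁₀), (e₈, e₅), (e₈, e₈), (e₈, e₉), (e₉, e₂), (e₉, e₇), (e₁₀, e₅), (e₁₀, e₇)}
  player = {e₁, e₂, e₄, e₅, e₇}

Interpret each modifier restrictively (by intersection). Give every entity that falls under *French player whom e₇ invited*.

{e₄, e₅}

⟦whom e₇ invited⟧ = {x : ⟨e₇, x⟩ ∈ ⟦invited⟧} = {e₁, e₄, e₅, e₆, e₈, e₁₀}
⟦player⟧ = {e₁, e₂, e₄, e₅, e₇}
… ∩ ⟦whom e₇ invited⟧ = {e₁, e₂, e₄, e₅, e₇} ∩ {e₁, e₄, e₅, e₆, e₈, e₁₀} = {e₁, e₄, e₅}
… ∩ ⟦French⟧ = {e₁, e₄, e₅} ∩ {e₂, e₄, e₅, e₆, e₇, e₁₀} = {e₄, e₅}
So ⟦French player whom e₇ invited⟧ = {e₄, e₅}.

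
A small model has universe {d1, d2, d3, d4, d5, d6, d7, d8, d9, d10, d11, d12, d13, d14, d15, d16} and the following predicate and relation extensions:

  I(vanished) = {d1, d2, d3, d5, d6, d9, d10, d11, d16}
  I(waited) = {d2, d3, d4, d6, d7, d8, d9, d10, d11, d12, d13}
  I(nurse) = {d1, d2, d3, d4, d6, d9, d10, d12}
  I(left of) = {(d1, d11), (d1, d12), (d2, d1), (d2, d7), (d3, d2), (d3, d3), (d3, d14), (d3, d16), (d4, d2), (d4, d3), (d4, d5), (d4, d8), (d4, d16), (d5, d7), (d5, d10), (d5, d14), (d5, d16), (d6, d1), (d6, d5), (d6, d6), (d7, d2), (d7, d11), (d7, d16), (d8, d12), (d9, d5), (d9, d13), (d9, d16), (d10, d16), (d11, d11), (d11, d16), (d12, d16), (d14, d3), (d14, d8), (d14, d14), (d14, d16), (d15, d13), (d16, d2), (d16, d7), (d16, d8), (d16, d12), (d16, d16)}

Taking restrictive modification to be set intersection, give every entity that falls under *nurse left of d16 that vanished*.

{d3, d9, d10}

⟦left of d16⟧ = {x : ⟨x, d16⟩ ∈ ⟦left of⟧} = {d3, d4, d5, d7, d9, d10, d11, d12, d14, d16}
⟦that vanished⟧ = ⟦vanished⟧ = {d1, d2, d3, d5, d6, d9, d10, d11, d16}
⟦nurse⟧ = {d1, d2, d3, d4, d6, d9, d10, d12}
… ∩ ⟦left of d16⟧ = {d1, d2, d3, d4, d6, d9, d10, d12} ∩ {d3, d4, d5, d7, d9, d10, d11, d12, d14, d16} = {d3, d4, d9, d10, d12}
… ∩ ⟦that vanished⟧ = {d3, d4, d9, d10, d12} ∩ {d1, d2, d3, d5, d6, d9, d10, d11, d16} = {d3, d9, d10}
So ⟦nurse left of d16 that vanished⟧ = {d3, d9, d10}.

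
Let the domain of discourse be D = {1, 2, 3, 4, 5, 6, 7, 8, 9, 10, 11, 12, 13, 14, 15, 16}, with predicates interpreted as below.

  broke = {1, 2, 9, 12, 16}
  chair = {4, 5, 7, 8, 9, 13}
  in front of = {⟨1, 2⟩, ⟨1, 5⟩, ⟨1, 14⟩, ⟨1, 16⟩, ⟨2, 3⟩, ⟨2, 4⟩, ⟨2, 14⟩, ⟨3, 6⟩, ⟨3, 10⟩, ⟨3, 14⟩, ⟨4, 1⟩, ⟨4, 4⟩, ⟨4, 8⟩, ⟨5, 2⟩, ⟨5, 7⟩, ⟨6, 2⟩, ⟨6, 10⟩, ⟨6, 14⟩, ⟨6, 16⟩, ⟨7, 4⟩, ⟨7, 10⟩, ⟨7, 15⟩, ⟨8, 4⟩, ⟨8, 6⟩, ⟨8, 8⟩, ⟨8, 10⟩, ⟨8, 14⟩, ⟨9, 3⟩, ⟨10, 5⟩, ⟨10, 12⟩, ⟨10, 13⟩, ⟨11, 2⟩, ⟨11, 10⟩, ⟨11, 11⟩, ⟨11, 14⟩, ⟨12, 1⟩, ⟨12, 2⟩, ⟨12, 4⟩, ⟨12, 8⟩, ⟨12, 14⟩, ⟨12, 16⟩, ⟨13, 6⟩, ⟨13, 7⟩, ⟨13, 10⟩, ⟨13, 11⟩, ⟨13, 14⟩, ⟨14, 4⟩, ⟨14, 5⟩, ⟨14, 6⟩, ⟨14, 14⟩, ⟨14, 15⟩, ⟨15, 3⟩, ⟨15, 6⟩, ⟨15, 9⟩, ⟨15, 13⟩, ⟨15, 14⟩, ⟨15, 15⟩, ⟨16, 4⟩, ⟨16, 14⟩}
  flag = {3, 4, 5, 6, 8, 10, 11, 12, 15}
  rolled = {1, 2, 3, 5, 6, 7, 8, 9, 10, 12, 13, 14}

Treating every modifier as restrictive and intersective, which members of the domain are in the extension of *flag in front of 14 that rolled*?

{3, 6, 8, 12}

⟦in front of 14⟧ = {x : ⟨x, 14⟩ ∈ ⟦in front of⟧} = {1, 2, 3, 6, 8, 11, 12, 13, 14, 15, 16}
⟦that rolled⟧ = ⟦rolled⟧ = {1, 2, 3, 5, 6, 7, 8, 9, 10, 12, 13, 14}
⟦flag⟧ = {3, 4, 5, 6, 8, 10, 11, 12, 15}
… ∩ ⟦in front of 14⟧ = {3, 4, 5, 6, 8, 10, 11, 12, 15} ∩ {1, 2, 3, 6, 8, 11, 12, 13, 14, 15, 16} = {3, 6, 8, 11, 12, 15}
… ∩ ⟦that rolled⟧ = {3, 6, 8, 11, 12, 15} ∩ {1, 2, 3, 5, 6, 7, 8, 9, 10, 12, 13, 14} = {3, 6, 8, 12}
So ⟦flag in front of 14 that rolled⟧ = {3, 6, 8, 12}.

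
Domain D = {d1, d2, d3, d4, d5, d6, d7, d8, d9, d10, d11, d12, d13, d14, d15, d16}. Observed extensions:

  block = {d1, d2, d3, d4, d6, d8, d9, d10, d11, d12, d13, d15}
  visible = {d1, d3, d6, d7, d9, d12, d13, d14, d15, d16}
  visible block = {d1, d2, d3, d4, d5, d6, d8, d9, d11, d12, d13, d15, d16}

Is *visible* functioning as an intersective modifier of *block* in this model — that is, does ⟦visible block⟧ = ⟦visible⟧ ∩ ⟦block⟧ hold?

⟦visible⟧ ∩ ⟦block⟧ = {d1, d3, d6, d7, d9, d12, d13, d14, d15, d16} ∩ {d1, d2, d3, d4, d6, d8, d9, d10, d11, d12, d13, d15} = {d1, d3, d6, d9, d12, d13, d15}
Observed ⟦visible block⟧ = {d1, d2, d3, d4, d5, d6, d8, d9, d11, d12, d13, d15, d16}.
These differ, so the modifier is not intersective in this model.

no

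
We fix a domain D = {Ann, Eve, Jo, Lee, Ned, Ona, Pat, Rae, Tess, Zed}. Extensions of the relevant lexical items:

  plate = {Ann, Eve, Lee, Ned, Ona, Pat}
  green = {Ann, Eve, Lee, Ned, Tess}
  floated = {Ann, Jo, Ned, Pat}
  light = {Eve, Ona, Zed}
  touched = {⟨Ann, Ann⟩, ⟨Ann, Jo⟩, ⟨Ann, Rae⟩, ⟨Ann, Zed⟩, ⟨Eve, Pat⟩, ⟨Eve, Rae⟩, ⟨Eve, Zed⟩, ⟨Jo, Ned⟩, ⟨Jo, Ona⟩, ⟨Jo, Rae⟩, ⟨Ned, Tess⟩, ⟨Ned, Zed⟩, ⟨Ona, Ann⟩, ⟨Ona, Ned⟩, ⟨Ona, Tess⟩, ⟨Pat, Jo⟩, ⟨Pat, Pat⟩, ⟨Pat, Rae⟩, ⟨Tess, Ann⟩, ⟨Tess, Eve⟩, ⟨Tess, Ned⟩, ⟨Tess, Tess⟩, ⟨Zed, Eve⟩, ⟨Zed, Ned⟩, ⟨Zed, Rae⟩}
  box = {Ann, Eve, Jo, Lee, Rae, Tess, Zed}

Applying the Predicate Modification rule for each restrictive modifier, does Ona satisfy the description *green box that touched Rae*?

no

⟦that touched Rae⟧ = {x : ⟨x, Rae⟩ ∈ ⟦touched⟧} = {Ann, Eve, Jo, Pat, Zed}
⟦box⟧ = {Ann, Eve, Jo, Lee, Rae, Tess, Zed}
… ∩ ⟦that touched Rae⟧ = {Ann, Eve, Jo, Lee, Rae, Tess, Zed} ∩ {Ann, Eve, Jo, Pat, Zed} = {Ann, Eve, Jo, Zed}
… ∩ ⟦green⟧ = {Ann, Eve, Jo, Zed} ∩ {Ann, Eve, Lee, Ned, Tess} = {Ann, Eve}
⟦green box that touched Rae⟧ = {Ann, Eve}; Ona ∉ this set.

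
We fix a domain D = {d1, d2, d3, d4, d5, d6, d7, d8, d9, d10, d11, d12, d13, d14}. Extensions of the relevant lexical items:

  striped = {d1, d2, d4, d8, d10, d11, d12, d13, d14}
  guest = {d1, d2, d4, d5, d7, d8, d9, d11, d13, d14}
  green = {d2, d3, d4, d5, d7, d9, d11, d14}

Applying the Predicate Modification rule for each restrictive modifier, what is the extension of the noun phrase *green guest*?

⟦guest⟧ = {d1, d2, d4, d5, d7, d8, d9, d11, d13, d14}
… ∩ ⟦green⟧ = {d1, d2, d4, d5, d7, d8, d9, d11, d13, d14} ∩ {d2, d3, d4, d5, d7, d9, d11, d14} = {d2, d4, d5, d7, d9, d11, d14}
So ⟦green guest⟧ = {d2, d4, d5, d7, d9, d11, d14}.

{d2, d4, d5, d7, d9, d11, d14}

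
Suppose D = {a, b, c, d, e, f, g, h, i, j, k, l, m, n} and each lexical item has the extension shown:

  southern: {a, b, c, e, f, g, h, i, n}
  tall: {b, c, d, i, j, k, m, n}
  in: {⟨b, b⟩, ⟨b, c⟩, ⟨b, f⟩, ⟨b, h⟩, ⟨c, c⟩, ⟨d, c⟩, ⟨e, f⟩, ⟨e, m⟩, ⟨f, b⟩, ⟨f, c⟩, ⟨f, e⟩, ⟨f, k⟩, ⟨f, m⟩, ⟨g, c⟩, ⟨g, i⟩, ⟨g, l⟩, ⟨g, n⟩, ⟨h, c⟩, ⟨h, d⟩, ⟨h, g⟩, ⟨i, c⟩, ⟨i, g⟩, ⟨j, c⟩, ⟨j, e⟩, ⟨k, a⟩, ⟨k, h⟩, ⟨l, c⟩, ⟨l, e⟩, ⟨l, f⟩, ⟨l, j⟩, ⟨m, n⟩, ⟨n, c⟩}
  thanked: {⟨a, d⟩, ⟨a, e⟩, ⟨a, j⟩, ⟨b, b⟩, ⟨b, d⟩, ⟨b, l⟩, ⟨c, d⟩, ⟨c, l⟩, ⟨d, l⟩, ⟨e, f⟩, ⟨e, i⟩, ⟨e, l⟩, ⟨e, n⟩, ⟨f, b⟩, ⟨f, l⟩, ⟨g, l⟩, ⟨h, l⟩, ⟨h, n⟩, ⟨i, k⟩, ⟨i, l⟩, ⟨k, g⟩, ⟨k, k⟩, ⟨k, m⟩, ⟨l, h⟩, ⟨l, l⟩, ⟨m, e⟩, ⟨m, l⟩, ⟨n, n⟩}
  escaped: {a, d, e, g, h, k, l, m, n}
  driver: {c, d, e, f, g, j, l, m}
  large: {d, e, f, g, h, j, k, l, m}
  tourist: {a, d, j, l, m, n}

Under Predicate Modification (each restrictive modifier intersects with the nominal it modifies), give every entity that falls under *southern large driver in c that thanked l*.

{f, g}

⟦in c⟧ = {x : ⟨x, c⟩ ∈ ⟦in⟧} = {b, c, d, f, g, h, i, j, l, n}
⟦that thanked l⟧ = {x : ⟨x, l⟩ ∈ ⟦thanked⟧} = {b, c, d, e, f, g, h, i, l, m}
⟦driver⟧ = {c, d, e, f, g, j, l, m}
… ∩ ⟦in c⟧ = {c, d, e, f, g, j, l, m} ∩ {b, c, d, f, g, h, i, j, l, n} = {c, d, f, g, j, l}
… ∩ ⟦that thanked l⟧ = {c, d, f, g, j, l} ∩ {b, c, d, e, f, g, h, i, l, m} = {c, d, f, g, l}
… ∩ ⟦southern⟧ = {c, d, f, g, l} ∩ {a, b, c, e, f, g, h, i, n} = {c, f, g}
… ∩ ⟦large⟧ = {c, f, g} ∩ {d, e, f, g, h, j, k, l, m} = {f, g}
So ⟦southern large driver in c that thanked l⟧ = {f, g}.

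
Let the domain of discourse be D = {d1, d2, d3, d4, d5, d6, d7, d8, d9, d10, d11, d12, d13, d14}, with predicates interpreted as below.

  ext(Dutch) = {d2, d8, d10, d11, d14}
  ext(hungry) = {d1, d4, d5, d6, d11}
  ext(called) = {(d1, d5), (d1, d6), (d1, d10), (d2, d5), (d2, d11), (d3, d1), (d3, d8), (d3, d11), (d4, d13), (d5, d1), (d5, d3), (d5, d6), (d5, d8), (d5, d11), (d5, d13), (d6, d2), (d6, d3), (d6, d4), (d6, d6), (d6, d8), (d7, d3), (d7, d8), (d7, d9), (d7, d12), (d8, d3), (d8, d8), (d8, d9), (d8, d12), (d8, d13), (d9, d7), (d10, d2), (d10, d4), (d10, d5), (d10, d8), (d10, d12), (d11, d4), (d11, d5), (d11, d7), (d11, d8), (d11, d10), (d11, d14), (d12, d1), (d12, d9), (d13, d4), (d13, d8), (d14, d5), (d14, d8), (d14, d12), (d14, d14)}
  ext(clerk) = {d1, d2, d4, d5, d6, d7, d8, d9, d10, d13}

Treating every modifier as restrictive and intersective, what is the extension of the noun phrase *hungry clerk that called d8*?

{d5, d6}

⟦that called d8⟧ = {x : ⟨x, d8⟩ ∈ ⟦called⟧} = {d3, d5, d6, d7, d8, d10, d11, d13, d14}
⟦clerk⟧ = {d1, d2, d4, d5, d6, d7, d8, d9, d10, d13}
… ∩ ⟦that called d8⟧ = {d1, d2, d4, d5, d6, d7, d8, d9, d10, d13} ∩ {d3, d5, d6, d7, d8, d10, d11, d13, d14} = {d5, d6, d7, d8, d10, d13}
… ∩ ⟦hungry⟧ = {d5, d6, d7, d8, d10, d13} ∩ {d1, d4, d5, d6, d11} = {d5, d6}
So ⟦hungry clerk that called d8⟧ = {d5, d6}.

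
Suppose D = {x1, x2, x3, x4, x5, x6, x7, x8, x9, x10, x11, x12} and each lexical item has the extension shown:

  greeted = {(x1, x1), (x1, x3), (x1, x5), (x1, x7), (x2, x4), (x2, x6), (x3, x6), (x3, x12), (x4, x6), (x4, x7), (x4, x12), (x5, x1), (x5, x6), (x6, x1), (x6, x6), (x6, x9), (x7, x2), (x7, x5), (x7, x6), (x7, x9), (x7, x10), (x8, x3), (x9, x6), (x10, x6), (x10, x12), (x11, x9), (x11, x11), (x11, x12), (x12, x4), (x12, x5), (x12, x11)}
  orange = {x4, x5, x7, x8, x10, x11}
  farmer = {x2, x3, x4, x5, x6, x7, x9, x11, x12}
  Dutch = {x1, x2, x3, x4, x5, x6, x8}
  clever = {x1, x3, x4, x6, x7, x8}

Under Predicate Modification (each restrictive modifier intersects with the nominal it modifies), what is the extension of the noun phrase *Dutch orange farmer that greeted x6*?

{x4, x5}

⟦that greeted x6⟧ = {x : ⟨x, x6⟩ ∈ ⟦greeted⟧} = {x2, x3, x4, x5, x6, x7, x9, x10}
⟦farmer⟧ = {x2, x3, x4, x5, x6, x7, x9, x11, x12}
… ∩ ⟦that greeted x6⟧ = {x2, x3, x4, x5, x6, x7, x9, x11, x12} ∩ {x2, x3, x4, x5, x6, x7, x9, x10} = {x2, x3, x4, x5, x6, x7, x9}
… ∩ ⟦Dutch⟧ = {x2, x3, x4, x5, x6, x7, x9} ∩ {x1, x2, x3, x4, x5, x6, x8} = {x2, x3, x4, x5, x6}
… ∩ ⟦orange⟧ = {x2, x3, x4, x5, x6} ∩ {x4, x5, x7, x8, x10, x11} = {x4, x5}
So ⟦Dutch orange farmer that greeted x6⟧ = {x4, x5}.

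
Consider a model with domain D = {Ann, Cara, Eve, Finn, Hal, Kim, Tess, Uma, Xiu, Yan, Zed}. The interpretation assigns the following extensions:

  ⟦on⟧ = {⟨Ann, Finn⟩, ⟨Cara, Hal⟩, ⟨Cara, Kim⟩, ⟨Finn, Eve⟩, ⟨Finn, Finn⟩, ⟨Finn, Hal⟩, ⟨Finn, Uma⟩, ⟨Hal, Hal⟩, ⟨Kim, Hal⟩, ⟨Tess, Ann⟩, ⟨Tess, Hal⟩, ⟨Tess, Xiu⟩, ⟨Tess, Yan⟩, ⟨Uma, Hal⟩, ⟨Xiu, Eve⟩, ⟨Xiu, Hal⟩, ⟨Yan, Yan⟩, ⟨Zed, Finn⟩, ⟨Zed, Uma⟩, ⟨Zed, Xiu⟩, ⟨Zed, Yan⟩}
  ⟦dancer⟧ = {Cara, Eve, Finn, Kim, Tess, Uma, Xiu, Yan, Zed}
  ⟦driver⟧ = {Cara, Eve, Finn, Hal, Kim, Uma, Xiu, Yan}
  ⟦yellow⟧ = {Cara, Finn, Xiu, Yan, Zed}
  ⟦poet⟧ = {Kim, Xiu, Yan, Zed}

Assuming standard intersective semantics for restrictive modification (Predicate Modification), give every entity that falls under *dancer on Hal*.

{Cara, Finn, Kim, Tess, Uma, Xiu}

⟦on Hal⟧ = {x : ⟨x, Hal⟩ ∈ ⟦on⟧} = {Cara, Finn, Hal, Kim, Tess, Uma, Xiu}
⟦dancer⟧ = {Cara, Eve, Finn, Kim, Tess, Uma, Xiu, Yan, Zed}
… ∩ ⟦on Hal⟧ = {Cara, Eve, Finn, Kim, Tess, Uma, Xiu, Yan, Zed} ∩ {Cara, Finn, Hal, Kim, Tess, Uma, Xiu} = {Cara, Finn, Kim, Tess, Uma, Xiu}
So ⟦dancer on Hal⟧ = {Cara, Finn, Kim, Tess, Uma, Xiu}.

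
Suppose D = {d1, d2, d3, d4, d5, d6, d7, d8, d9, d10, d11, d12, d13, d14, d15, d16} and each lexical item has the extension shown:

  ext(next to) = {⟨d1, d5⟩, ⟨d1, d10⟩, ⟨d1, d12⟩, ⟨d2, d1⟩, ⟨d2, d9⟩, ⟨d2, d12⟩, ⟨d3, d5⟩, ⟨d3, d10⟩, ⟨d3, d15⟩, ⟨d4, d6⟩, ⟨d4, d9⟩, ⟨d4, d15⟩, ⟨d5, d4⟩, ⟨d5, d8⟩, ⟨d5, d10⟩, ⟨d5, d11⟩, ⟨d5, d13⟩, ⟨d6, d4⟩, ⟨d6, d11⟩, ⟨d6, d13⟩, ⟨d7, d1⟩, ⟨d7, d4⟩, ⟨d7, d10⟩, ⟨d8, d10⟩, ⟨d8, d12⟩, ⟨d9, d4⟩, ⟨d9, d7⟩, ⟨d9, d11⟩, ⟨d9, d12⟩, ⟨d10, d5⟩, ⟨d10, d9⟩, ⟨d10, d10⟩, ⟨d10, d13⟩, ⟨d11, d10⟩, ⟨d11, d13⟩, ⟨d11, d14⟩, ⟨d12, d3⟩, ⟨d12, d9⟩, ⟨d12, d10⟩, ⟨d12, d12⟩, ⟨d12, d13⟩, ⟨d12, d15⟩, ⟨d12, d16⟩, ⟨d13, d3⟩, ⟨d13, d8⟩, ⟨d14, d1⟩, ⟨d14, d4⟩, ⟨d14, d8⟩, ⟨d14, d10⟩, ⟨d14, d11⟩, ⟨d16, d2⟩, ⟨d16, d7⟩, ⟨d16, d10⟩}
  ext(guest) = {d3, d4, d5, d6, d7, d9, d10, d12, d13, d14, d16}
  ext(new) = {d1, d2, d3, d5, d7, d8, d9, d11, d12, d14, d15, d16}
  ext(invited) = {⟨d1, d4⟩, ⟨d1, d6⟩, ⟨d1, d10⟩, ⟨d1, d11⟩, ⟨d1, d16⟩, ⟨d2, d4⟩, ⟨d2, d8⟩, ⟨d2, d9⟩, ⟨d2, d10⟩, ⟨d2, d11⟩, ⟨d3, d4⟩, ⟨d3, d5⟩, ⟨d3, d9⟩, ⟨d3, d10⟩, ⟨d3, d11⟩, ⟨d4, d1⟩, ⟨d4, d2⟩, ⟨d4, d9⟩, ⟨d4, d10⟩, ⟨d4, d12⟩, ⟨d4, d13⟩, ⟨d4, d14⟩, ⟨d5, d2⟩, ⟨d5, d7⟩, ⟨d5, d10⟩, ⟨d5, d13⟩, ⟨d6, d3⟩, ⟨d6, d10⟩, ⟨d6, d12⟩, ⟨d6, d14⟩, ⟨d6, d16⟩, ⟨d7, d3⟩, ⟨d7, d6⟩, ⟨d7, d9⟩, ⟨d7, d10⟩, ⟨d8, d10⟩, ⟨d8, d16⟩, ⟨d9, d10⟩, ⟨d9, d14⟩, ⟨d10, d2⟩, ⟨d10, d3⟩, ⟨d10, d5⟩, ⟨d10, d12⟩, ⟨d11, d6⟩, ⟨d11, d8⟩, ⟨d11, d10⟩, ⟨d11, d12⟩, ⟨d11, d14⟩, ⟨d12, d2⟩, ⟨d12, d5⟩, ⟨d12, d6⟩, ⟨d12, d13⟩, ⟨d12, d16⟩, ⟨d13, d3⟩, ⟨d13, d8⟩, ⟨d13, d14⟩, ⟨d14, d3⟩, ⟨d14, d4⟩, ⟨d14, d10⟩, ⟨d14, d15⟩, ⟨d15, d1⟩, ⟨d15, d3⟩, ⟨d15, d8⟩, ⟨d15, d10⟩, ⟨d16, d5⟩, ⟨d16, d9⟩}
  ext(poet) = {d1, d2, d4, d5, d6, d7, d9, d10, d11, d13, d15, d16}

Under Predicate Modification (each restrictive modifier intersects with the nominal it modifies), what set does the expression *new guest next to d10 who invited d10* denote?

{d3, d5, d7, d14}

⟦next to d10⟧ = {x : ⟨x, d10⟩ ∈ ⟦next to⟧} = {d1, d3, d5, d7, d8, d10, d11, d12, d14, d16}
⟦who invited d10⟧ = {x : ⟨x, d10⟩ ∈ ⟦invited⟧} = {d1, d2, d3, d4, d5, d6, d7, d8, d9, d11, d14, d15}
⟦guest⟧ = {d3, d4, d5, d6, d7, d9, d10, d12, d13, d14, d16}
… ∩ ⟦next to d10⟧ = {d3, d4, d5, d6, d7, d9, d10, d12, d13, d14, d16} ∩ {d1, d3, d5, d7, d8, d10, d11, d12, d14, d16} = {d3, d5, d7, d10, d12, d14, d16}
… ∩ ⟦who invited d10⟧ = {d3, d5, d7, d10, d12, d14, d16} ∩ {d1, d2, d3, d4, d5, d6, d7, d8, d9, d11, d14, d15} = {d3, d5, d7, d14}
… ∩ ⟦new⟧ = {d3, d5, d7, d14} ∩ {d1, d2, d3, d5, d7, d8, d9, d11, d12, d14, d15, d16} = {d3, d5, d7, d14}
So ⟦new guest next to d10 who invited d10⟧ = {d3, d5, d7, d14}.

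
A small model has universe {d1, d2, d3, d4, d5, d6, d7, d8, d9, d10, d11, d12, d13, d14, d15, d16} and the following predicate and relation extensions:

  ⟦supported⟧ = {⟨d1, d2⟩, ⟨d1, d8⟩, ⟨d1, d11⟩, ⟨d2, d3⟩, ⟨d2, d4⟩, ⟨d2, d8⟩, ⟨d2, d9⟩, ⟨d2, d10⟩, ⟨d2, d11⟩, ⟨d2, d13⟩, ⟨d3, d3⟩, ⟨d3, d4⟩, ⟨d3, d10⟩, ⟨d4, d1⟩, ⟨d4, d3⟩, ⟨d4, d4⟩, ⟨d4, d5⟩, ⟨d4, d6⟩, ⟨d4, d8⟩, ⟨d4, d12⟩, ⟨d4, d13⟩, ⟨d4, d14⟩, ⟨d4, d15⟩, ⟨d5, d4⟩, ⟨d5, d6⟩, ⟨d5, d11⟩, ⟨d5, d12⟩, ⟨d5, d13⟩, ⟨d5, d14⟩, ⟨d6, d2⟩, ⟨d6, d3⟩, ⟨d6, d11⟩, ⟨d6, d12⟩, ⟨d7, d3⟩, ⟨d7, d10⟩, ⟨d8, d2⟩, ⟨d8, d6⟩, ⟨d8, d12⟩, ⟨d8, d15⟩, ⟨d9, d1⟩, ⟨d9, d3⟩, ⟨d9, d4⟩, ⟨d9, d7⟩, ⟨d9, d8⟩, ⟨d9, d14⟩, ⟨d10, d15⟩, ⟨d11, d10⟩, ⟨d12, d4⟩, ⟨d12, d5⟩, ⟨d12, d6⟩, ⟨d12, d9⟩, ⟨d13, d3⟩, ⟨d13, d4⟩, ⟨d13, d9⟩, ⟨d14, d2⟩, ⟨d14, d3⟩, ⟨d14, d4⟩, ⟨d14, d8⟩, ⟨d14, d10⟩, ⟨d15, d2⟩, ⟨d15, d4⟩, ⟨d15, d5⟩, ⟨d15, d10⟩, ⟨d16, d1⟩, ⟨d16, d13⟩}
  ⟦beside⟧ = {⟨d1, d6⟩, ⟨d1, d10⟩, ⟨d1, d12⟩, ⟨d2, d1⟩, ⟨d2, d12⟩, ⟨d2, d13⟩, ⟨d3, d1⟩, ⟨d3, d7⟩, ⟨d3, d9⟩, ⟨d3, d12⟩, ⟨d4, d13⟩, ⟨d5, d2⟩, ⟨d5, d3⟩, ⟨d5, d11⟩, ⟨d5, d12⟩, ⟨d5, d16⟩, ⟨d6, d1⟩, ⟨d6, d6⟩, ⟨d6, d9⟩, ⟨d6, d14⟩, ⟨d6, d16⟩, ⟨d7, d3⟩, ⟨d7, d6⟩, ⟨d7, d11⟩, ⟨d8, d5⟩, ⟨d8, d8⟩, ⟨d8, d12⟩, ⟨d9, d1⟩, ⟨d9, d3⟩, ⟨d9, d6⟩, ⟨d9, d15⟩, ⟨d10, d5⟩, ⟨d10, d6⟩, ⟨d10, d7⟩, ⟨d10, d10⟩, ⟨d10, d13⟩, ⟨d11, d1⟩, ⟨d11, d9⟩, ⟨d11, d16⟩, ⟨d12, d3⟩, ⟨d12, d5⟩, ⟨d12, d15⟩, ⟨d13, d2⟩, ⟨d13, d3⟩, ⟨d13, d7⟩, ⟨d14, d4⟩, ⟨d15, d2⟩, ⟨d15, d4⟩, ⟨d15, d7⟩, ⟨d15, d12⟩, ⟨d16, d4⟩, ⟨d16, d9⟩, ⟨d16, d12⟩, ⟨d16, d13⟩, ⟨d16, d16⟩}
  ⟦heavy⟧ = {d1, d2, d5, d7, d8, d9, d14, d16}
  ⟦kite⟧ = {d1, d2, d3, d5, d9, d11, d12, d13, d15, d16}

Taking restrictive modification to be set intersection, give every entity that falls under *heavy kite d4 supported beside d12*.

{d1, d5}

⟦d4 supported⟧ = {x : ⟨d4, x⟩ ∈ ⟦supported⟧} = {d1, d3, d4, d5, d6, d8, d12, d13, d14, d15}
⟦beside d12⟧ = {x : ⟨x, d12⟩ ∈ ⟦beside⟧} = {d1, d2, d3, d5, d8, d15, d16}
⟦kite⟧ = {d1, d2, d3, d5, d9, d11, d12, d13, d15, d16}
… ∩ ⟦d4 supported⟧ = {d1, d2, d3, d5, d9, d11, d12, d13, d15, d16} ∩ {d1, d3, d4, d5, d6, d8, d12, d13, d14, d15} = {d1, d3, d5, d12, d13, d15}
… ∩ ⟦beside d12⟧ = {d1, d3, d5, d12, d13, d15} ∩ {d1, d2, d3, d5, d8, d15, d16} = {d1, d3, d5, d15}
… ∩ ⟦heavy⟧ = {d1, d3, d5, d15} ∩ {d1, d2, d5, d7, d8, d9, d14, d16} = {d1, d5}
So ⟦heavy kite d4 supported beside d12⟧ = {d1, d5}.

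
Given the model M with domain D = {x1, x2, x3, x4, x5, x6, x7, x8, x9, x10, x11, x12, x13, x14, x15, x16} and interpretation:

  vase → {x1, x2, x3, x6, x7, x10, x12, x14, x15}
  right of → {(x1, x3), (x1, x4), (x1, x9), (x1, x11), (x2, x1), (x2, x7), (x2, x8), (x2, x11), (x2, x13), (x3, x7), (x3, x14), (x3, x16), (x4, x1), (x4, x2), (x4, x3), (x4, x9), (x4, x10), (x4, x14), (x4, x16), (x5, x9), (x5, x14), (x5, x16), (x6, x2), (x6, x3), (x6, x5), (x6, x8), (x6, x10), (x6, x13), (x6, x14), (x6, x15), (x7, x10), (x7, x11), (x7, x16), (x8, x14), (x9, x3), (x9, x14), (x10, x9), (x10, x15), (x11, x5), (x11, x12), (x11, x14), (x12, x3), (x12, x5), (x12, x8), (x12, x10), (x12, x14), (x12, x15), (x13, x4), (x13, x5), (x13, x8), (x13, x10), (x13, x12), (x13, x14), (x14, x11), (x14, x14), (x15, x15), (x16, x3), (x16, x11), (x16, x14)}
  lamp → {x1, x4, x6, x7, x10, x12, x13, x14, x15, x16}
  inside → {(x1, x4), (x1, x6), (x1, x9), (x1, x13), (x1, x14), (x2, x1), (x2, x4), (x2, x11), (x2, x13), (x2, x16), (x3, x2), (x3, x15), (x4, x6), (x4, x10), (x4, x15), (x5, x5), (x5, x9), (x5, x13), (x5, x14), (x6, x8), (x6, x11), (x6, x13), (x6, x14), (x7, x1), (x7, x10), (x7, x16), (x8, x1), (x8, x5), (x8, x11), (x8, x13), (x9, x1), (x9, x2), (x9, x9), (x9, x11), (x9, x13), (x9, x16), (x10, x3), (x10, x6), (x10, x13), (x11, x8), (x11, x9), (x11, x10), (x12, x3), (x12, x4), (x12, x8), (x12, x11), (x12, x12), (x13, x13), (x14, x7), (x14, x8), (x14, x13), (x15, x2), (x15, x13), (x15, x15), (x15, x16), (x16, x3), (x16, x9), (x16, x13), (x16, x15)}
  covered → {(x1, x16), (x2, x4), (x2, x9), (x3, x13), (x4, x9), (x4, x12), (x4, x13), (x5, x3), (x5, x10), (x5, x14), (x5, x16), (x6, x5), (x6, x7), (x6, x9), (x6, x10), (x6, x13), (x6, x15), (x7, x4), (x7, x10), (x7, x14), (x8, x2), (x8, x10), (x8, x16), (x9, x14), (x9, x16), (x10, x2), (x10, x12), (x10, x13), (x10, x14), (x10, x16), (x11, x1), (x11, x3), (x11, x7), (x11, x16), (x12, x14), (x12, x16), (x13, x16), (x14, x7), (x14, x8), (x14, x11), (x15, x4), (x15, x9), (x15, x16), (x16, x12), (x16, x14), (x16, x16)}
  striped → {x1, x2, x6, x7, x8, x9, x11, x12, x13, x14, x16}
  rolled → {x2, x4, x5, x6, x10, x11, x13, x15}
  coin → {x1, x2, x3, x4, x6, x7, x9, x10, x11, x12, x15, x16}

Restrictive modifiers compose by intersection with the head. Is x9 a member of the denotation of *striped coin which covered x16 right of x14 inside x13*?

yes

⟦which covered x16⟧ = {x : ⟨x, x16⟩ ∈ ⟦covered⟧} = {x1, x5, x8, x9, x10, x11, x12, x13, x15, x16}
⟦right of x14⟧ = {x : ⟨x, x14⟩ ∈ ⟦right of⟧} = {x3, x4, x5, x6, x8, x9, x11, x12, x13, x14, x16}
⟦inside x13⟧ = {x : ⟨x, x13⟩ ∈ ⟦inside⟧} = {x1, x2, x5, x6, x8, x9, x10, x13, x14, x15, x16}
⟦coin⟧ = {x1, x2, x3, x4, x6, x7, x9, x10, x11, x12, x15, x16}
… ∩ ⟦which covered x16⟧ = {x1, x2, x3, x4, x6, x7, x9, x10, x11, x12, x15, x16} ∩ {x1, x5, x8, x9, x10, x11, x12, x13, x15, x16} = {x1, x9, x10, x11, x12, x15, x16}
… ∩ ⟦right of x14⟧ = {x1, x9, x10, x11, x12, x15, x16} ∩ {x3, x4, x5, x6, x8, x9, x11, x12, x13, x14, x16} = {x9, x11, x12, x16}
… ∩ ⟦inside x13⟧ = {x9, x11, x12, x16} ∩ {x1, x2, x5, x6, x8, x9, x10, x13, x14, x15, x16} = {x9, x16}
… ∩ ⟦striped⟧ = {x9, x16} ∩ {x1, x2, x6, x7, x8, x9, x11, x12, x13, x14, x16} = {x9, x16}
⟦striped coin which covered x16 right of x14 inside x13⟧ = {x9, x16}; x9 ∈ this set.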